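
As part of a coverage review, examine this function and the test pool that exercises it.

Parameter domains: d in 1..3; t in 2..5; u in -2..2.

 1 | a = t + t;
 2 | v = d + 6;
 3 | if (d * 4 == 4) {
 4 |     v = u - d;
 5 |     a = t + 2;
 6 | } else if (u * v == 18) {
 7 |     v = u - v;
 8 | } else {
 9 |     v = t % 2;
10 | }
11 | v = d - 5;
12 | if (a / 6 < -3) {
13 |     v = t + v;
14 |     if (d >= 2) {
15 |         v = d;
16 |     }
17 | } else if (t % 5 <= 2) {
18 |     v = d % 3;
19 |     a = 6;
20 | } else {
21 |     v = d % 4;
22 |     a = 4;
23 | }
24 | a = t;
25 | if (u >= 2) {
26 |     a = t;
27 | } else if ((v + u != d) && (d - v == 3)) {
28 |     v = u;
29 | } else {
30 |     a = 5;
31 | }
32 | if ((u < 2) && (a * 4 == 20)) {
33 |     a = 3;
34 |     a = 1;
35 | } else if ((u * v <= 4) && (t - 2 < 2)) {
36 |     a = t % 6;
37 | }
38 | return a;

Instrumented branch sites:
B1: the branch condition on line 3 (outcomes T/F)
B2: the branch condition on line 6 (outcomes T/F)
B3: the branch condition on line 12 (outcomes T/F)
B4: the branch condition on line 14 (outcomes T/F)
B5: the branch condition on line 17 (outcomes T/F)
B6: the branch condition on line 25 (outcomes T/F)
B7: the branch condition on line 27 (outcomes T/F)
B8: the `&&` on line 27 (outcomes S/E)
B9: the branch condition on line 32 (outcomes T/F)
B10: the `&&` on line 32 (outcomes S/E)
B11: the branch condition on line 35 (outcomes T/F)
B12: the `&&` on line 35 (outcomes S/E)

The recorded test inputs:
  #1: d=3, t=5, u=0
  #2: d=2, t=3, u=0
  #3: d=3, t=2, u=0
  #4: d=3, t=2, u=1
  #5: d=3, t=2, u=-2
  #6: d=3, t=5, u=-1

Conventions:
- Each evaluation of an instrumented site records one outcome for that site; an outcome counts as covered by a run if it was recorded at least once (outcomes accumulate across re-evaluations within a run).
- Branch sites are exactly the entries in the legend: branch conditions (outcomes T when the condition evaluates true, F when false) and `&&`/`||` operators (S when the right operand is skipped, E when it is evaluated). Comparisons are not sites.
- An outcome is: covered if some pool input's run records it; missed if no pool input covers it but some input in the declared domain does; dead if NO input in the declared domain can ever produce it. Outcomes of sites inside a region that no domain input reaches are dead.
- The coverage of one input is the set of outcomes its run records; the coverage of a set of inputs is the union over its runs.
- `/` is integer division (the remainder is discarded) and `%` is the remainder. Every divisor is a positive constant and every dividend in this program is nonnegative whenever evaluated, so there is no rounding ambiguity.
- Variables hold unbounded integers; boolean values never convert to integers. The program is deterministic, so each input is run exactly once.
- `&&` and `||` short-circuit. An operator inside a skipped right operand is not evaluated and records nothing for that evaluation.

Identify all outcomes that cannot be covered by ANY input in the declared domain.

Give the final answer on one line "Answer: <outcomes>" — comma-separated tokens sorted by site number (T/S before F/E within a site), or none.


running all 60 domain inputs and tallying outcomes:
  B3=T: unreachable across the whole domain -> dead
  B4=T: unreachable across the whole domain -> dead
  B4=F: unreachable across the whole domain -> dead
  reachable outcomes have witnesses, e.g. B1=T (e.g. d=1, t=2, u=-2), B1=F (e.g. d=2, t=2, u=-2), B2=T (e.g. d=3, t=2, u=2), B2=F (e.g. d=2, t=2, u=-2)
Answer: B3=T, B4=T, B4=F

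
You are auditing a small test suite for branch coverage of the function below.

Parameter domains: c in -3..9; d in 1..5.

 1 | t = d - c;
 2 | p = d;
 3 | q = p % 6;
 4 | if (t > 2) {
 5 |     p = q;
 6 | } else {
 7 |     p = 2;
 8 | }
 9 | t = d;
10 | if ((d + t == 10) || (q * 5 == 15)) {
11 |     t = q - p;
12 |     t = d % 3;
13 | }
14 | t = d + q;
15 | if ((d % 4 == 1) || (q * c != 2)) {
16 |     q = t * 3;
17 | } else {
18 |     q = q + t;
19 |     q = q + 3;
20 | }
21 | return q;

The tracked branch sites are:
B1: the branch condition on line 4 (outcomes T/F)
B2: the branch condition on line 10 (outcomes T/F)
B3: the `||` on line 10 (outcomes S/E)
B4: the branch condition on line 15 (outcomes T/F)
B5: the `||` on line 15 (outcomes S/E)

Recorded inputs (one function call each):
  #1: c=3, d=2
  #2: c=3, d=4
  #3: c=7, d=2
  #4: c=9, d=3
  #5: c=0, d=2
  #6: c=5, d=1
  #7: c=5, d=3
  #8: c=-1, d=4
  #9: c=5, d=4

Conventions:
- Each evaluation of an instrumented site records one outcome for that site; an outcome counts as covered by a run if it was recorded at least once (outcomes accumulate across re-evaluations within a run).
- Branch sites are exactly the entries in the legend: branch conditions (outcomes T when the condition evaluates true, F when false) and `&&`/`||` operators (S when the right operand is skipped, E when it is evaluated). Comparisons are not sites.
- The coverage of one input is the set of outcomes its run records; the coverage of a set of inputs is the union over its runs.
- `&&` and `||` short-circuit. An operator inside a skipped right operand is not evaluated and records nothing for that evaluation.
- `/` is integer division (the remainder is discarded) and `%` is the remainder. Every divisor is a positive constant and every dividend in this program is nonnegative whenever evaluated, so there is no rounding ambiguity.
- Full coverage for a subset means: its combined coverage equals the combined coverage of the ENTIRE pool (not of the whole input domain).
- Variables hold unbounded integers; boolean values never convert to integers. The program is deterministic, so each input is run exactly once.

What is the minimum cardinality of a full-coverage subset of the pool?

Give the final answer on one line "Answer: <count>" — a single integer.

test 1 (c=3, d=2) hits B1=F, B2=F, B3=E, B4=T, B5=E
test 2 (c=3, d=4) hits B1=F, B2=F, B3=E, B4=T, B5=E
test 3 (c=7, d=2) hits B1=F, B2=F, B3=E, B4=T, B5=E
test 4 (c=9, d=3) hits B1=F, B2=T, B3=E, B4=T, B5=E
test 5 (c=0, d=2) hits B1=F, B2=F, B3=E, B4=T, B5=E
test 6 (c=5, d=1) hits B1=F, B2=F, B3=E, B4=T, B5=S
test 7 (c=5, d=3) hits B1=F, B2=T, B3=E, B4=T, B5=E
test 8 (c=-1, d=4) hits B1=T, B2=F, B3=E, B4=T, B5=E
test 9 (c=5, d=4) hits B1=F, B2=F, B3=E, B4=T, B5=E
union over all inputs: B1=T, B1=F, B2=T, B2=F, B3=E, B4=T, B5=S, B5=E (8 outcomes)
no size-1 subset reaches all 8 outcomes (best union: 5/8)
no size-2 subset reaches all 8 outcomes (best union: 7/8)
inputs {4, 6, 8} (size 3) cover everything; no size-3 subset with a lexicographically smaller index list covers all 8

Answer: 3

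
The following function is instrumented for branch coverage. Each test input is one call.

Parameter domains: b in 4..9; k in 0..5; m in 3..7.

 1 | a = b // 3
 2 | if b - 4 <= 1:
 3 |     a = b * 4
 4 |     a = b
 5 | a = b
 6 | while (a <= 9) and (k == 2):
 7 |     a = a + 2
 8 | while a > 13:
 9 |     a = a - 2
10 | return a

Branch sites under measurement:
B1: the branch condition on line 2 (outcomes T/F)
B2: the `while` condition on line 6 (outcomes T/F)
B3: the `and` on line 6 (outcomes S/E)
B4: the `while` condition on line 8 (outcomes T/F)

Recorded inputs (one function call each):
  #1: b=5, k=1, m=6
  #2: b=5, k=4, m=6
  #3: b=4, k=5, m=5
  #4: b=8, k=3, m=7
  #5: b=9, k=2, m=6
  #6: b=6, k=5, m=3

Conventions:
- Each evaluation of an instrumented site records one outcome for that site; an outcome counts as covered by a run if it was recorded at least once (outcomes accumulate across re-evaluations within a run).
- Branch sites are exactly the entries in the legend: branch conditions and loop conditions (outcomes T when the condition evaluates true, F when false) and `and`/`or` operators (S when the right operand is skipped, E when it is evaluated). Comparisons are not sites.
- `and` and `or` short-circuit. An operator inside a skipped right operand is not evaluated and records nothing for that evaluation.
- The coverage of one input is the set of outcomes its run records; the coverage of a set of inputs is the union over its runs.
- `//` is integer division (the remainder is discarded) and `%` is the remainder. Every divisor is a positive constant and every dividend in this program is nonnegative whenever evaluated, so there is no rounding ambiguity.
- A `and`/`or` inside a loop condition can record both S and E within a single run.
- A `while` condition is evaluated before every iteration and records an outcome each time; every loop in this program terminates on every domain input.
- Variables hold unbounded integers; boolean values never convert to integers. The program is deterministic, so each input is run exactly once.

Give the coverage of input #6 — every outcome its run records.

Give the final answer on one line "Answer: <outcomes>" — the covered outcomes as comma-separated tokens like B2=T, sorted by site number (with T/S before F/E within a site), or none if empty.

Tracing the run of input #6 (b=6, k=5, m=3):
  B1->F, B3->E, B2->F, B4->F
as a set, this run covers: B1=F, B2=F, B3=E, B4=F

Answer: B1=F, B2=F, B3=E, B4=F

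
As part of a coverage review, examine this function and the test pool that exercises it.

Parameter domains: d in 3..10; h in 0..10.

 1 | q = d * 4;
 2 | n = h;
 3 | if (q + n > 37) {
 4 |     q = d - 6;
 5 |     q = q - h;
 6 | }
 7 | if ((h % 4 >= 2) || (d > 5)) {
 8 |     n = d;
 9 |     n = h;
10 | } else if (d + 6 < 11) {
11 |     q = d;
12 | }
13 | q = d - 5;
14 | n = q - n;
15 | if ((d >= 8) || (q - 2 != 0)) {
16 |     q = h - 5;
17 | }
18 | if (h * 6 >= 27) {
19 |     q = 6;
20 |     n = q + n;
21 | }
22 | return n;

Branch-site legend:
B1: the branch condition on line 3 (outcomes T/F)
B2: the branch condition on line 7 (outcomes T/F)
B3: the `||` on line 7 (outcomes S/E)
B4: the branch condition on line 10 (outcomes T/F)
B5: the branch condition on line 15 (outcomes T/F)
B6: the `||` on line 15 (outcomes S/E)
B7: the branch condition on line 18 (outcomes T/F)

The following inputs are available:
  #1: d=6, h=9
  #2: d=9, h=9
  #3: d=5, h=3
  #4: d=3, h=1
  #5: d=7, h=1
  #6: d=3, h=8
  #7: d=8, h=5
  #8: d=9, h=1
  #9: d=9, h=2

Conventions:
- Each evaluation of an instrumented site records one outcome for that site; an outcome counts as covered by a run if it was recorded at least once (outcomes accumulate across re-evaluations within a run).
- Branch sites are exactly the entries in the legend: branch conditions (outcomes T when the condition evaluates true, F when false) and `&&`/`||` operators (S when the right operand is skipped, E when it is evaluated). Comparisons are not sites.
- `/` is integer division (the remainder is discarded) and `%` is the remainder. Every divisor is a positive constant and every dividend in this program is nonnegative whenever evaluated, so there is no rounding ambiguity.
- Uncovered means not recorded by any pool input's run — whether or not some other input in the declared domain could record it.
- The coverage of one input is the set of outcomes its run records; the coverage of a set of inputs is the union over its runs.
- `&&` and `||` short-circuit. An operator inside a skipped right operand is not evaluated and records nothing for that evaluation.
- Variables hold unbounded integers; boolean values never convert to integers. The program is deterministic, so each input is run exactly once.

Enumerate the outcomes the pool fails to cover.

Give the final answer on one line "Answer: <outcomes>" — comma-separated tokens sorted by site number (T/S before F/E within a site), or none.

run #1 (d=6, h=9) runs B1->F, B3->E, B2->T, B6->E, B5->T, B7->T; records B1=F, B2=T, B3=E, B5=T, B6=E, B7=T
run #2 (d=9, h=9) runs B1->T, B3->E, B2->T, B6->S, B5->T, B7->T; records B1=T, B2=T, B3=E, B5=T, B6=S, B7=T
run #3 (d=5, h=3) runs B1->F, B3->S, B2->T, B6->E, B5->T, B7->F; records B1=F, B2=T, B3=S, B5=T, B6=E, B7=F
run #4 (d=3, h=1) runs B1->F, B3->E, B2->F, B4->T, B6->E, B5->T, B7->F; records B1=F, B2=F, B3=E, B4=T, B5=T, B6=E, B7=F
run #5 (d=7, h=1) runs B1->F, B3->E, B2->T, B6->E, B5->F, B7->F; records B1=F, B2=T, B3=E, B5=F, B6=E, B7=F
run #6 (d=3, h=8) runs B1->F, B3->E, B2->F, B4->T, B6->E, B5->T, B7->T; records B1=F, B2=F, B3=E, B4=T, B5=T, B6=E, B7=T
run #7 (d=8, h=5) runs B1->F, B3->E, B2->T, B6->S, B5->T, B7->T; records B1=F, B2=T, B3=E, B5=T, B6=S, B7=T
run #8 (d=9, h=1) runs B1->F, B3->E, B2->T, B6->S, B5->T, B7->F; records B1=F, B2=T, B3=E, B5=T, B6=S, B7=F
run #9 (d=9, h=2) runs B1->T, B3->S, B2->T, B6->S, B5->T, B7->F; records B1=T, B2=T, B3=S, B5=T, B6=S, B7=F
union over the pool: B1=T, B1=F, B2=T, B2=F, B3=S, B3=E, B4=T, B5=T, B5=F, B6=S, B6=E, B7=T, B7=F
uncovered (1 of 14): B4=F

Answer: B4=F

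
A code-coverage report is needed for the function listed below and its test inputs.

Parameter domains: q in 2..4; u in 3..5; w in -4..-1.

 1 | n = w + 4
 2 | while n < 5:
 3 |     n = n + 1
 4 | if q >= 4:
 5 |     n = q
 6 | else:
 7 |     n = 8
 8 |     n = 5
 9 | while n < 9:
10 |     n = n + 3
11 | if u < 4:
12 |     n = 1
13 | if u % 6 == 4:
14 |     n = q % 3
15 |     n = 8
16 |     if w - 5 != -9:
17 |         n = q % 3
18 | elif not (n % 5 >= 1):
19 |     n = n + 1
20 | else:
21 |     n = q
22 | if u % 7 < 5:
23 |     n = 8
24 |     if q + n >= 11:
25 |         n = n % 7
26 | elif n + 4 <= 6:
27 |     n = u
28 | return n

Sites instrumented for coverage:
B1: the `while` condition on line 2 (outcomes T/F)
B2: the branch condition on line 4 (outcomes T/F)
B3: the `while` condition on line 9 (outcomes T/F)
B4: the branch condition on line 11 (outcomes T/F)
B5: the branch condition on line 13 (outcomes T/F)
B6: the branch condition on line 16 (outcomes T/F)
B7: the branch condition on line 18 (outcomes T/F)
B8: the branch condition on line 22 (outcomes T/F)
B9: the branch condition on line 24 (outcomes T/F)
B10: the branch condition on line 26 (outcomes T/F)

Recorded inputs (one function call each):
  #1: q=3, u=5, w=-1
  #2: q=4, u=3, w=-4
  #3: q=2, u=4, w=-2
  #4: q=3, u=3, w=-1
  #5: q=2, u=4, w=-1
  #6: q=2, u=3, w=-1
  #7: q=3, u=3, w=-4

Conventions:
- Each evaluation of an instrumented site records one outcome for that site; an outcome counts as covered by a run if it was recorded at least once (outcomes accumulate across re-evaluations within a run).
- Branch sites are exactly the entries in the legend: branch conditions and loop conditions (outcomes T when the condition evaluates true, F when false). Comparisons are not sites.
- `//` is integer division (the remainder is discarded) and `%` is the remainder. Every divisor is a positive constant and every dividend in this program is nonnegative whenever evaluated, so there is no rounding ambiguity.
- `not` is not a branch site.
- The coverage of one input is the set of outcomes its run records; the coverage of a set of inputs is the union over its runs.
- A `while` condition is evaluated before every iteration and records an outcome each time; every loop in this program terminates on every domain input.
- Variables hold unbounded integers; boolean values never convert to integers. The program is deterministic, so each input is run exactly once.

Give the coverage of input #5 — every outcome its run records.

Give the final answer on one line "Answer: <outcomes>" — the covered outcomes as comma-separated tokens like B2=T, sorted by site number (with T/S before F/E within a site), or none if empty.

Tracing the run of input #5 (q=2, u=4, w=-1):
  B1->T, B1->T, B1->F, B2->F, B3->T, B3->T, B3->F, B4->F, B5->T, B6->T
  B8->T, B9->F
deduplicating events, the covered set is: B1=T, B1=F, B2=F, B3=T, B3=F, B4=F, B5=T, B6=T, B8=T, B9=F

Answer: B1=T, B1=F, B2=F, B3=T, B3=F, B4=F, B5=T, B6=T, B8=T, B9=F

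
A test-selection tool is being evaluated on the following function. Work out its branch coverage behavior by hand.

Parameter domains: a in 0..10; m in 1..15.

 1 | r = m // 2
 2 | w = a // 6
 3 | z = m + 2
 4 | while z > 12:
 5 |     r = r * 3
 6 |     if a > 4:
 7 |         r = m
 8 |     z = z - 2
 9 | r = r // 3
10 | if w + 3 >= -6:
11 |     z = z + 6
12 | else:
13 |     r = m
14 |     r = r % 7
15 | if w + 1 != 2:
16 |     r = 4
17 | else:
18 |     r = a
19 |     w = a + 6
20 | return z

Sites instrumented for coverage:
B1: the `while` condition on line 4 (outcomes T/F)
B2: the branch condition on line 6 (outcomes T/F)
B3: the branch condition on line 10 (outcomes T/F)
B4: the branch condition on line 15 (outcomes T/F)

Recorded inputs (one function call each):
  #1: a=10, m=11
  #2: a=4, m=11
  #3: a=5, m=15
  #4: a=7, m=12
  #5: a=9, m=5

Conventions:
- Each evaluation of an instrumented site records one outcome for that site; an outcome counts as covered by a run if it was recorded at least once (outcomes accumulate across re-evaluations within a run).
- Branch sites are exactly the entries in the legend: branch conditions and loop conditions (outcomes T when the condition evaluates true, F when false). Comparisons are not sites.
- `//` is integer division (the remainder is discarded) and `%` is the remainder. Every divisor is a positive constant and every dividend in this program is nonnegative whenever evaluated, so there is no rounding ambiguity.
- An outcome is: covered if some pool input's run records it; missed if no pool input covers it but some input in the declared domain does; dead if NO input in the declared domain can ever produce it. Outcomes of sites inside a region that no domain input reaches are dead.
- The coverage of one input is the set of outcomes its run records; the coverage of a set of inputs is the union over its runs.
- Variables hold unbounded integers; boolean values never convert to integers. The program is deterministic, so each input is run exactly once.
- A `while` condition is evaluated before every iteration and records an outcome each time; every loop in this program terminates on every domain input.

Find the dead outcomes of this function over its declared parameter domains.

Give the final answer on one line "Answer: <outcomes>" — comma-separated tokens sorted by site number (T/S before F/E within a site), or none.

exhaustive pass over the 165-input domain:
  B3=F: never recorded by any domain input -> dead
  reachable outcomes have witnesses, e.g. B1=T (e.g. a=0, m=11), B1=F (e.g. a=0, m=1), B2=T (e.g. a=5, m=11), B2=F (e.g. a=0, m=11)

Answer: B3=F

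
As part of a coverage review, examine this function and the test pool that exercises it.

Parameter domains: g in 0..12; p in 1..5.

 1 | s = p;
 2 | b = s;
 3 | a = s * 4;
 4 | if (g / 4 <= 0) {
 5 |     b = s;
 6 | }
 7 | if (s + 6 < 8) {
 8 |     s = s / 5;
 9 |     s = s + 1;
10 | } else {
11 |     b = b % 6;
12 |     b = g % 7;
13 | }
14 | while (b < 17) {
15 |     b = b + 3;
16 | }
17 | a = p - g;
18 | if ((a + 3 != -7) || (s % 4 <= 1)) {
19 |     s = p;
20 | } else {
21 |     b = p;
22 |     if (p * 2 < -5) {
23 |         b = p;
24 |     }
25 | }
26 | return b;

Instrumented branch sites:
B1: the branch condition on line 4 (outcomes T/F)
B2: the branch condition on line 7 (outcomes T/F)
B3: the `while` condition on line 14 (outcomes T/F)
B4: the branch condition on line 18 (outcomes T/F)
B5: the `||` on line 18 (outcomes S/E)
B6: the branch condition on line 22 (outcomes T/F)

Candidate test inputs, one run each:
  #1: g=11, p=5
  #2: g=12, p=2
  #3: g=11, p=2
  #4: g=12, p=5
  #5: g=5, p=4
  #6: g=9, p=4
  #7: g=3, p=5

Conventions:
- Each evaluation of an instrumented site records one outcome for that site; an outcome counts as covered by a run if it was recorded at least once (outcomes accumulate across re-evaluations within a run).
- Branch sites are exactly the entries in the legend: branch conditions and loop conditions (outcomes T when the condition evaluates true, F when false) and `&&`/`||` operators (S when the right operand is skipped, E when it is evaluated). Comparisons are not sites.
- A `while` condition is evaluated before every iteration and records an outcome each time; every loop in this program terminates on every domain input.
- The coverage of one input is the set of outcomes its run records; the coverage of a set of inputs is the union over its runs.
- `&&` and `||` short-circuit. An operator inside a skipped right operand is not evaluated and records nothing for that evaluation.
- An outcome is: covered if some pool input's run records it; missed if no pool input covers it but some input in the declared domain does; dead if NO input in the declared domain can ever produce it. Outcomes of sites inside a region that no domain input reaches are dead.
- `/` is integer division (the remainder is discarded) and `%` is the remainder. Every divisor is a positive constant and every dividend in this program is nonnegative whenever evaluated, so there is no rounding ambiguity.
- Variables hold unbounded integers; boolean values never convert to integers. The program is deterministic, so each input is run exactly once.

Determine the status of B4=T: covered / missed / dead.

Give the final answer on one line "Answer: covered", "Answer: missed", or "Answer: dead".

B4=T is recorded by pool input(s) 1, 3, 4, 5, 6, 7 -> covered

Answer: covered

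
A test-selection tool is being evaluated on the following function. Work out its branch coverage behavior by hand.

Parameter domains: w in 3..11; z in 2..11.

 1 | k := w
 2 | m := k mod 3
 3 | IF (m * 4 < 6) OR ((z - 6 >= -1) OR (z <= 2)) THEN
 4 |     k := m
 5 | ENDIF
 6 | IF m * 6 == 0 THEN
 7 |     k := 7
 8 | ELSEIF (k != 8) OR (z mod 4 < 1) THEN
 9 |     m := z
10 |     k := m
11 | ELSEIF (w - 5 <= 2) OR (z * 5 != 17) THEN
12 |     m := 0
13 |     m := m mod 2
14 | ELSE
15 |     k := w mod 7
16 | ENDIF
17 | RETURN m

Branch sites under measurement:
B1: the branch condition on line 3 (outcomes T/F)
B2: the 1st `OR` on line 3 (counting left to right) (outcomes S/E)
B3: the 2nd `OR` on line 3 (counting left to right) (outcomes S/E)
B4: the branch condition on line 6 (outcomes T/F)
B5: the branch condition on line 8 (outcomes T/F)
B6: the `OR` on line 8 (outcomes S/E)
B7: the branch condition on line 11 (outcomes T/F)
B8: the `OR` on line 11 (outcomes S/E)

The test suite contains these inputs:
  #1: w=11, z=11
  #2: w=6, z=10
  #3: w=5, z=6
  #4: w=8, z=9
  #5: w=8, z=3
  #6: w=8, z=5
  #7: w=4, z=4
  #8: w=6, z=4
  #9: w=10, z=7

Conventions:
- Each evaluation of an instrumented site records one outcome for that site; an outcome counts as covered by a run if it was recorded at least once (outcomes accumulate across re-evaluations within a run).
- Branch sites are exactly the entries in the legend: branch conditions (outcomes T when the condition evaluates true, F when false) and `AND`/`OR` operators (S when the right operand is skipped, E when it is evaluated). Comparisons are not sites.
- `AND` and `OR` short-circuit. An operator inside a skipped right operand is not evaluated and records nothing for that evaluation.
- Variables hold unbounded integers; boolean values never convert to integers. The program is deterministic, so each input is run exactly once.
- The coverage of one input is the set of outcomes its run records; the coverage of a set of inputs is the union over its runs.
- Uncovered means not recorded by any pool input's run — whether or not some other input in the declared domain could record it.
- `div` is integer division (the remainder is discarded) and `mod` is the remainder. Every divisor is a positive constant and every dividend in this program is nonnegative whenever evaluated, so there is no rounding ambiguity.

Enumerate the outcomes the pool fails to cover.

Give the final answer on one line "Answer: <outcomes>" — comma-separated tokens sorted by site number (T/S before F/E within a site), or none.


#1 (w=11, z=11) -> B2->E, B3->S, B1->T, B4->F, B6->S, B5->T; covered: B1=T, B2=E, B3=S, B4=F, B5=T, B6=S
#2 (w=6, z=10) -> B2->S, B1->T, B4->T; covered: B1=T, B2=S, B4=T
#3 (w=5, z=6) -> B2->E, B3->S, B1->T, B4->F, B6->S, B5->T; covered: B1=T, B2=E, B3=S, B4=F, B5=T, B6=S
#4 (w=8, z=9) -> B2->E, B3->S, B1->T, B4->F, B6->S, B5->T; covered: B1=T, B2=E, B3=S, B4=F, B5=T, B6=S
#5 (w=8, z=3) -> B2->E, B3->E, B1->F, B4->F, B6->E, B5->F, B8->E, B7->T; covered: B1=F, B2=E, B3=E, B4=F, B5=F, B6=E, B7=T, B8=E
#6 (w=8, z=5) -> B2->E, B3->S, B1->T, B4->F, B6->S, B5->T; covered: B1=T, B2=E, B3=S, B4=F, B5=T, B6=S
#7 (w=4, z=4) -> B2->S, B1->T, B4->F, B6->S, B5->T; covered: B1=T, B2=S, B4=F, B5=T, B6=S
#8 (w=6, z=4) -> B2->S, B1->T, B4->T; covered: B1=T, B2=S, B4=T
#9 (w=10, z=7) -> B2->S, B1->T, B4->F, B6->S, B5->T; covered: B1=T, B2=S, B4=F, B5=T, B6=S
union over the pool: B1=T, B1=F, B2=S, B2=E, B3=S, B3=E, B4=T, B4=F, B5=T, B5=F, B6=S, B6=E, B7=T, B8=E
uncovered (2 of 16): B7=F, B8=S
Answer: B7=F, B8=S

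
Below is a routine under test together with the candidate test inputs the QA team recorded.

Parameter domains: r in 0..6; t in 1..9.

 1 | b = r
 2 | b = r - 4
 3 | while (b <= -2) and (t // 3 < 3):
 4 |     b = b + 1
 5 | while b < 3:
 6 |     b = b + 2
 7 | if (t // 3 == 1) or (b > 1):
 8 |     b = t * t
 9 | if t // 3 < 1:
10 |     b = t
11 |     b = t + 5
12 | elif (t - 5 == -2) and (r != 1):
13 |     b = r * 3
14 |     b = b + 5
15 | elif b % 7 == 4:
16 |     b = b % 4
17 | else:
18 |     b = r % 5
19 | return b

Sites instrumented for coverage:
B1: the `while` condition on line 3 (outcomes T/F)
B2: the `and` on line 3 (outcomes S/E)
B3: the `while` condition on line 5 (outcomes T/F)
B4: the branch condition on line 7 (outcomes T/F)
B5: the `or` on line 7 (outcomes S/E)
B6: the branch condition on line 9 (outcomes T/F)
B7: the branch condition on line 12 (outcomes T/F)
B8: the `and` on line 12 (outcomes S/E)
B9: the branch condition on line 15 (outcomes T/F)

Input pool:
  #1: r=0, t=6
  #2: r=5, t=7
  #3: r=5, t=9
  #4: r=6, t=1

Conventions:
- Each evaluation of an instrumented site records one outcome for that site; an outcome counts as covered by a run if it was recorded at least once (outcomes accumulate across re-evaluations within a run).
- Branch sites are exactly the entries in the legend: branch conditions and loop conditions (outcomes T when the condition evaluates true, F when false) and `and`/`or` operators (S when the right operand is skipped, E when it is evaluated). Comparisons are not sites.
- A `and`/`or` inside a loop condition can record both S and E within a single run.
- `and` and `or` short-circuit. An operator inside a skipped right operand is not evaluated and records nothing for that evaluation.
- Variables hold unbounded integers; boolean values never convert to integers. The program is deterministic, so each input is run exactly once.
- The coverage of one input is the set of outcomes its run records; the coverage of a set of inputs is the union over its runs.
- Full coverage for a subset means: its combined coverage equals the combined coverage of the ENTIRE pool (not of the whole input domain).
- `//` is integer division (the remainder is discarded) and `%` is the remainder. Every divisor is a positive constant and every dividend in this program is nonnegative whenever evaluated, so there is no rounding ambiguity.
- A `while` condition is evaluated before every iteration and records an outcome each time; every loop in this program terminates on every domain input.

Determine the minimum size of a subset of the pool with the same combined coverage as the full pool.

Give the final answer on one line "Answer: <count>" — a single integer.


test 1 (r=0, t=6) hits B1=T, B1=F, B2=S, B2=E, B3=T, B3=F, B4=T, B5=E, B6=F, B7=F, B8=S, B9=F
test 2 (r=5, t=7) hits B1=F, B2=S, B3=T, B3=F, B4=T, B5=E, B6=F, B7=F, B8=S, B9=F
test 3 (r=5, t=9) hits B1=F, B2=S, B3=T, B3=F, B4=T, B5=E, B6=F, B7=F, B8=S, B9=T
test 4 (r=6, t=1) hits B1=F, B2=S, B3=T, B3=F, B4=T, B5=E, B6=T
together the pool reaches 14 outcomes: B1=T, B1=F, B2=S, B2=E, B3=T, B3=F, B4=T, B5=E, B6=T, B6=F, B7=F, B8=S, B9=T, B9=F
size 1 is not enough: best union over all size-1 subsets is 12/14
size 2 is not enough: best union over all size-2 subsets is 13/14
the canonical winner is {1, 3, 4}: size 3, full 14-outcome coverage, earliest index list among size-3 covers
Answer: 3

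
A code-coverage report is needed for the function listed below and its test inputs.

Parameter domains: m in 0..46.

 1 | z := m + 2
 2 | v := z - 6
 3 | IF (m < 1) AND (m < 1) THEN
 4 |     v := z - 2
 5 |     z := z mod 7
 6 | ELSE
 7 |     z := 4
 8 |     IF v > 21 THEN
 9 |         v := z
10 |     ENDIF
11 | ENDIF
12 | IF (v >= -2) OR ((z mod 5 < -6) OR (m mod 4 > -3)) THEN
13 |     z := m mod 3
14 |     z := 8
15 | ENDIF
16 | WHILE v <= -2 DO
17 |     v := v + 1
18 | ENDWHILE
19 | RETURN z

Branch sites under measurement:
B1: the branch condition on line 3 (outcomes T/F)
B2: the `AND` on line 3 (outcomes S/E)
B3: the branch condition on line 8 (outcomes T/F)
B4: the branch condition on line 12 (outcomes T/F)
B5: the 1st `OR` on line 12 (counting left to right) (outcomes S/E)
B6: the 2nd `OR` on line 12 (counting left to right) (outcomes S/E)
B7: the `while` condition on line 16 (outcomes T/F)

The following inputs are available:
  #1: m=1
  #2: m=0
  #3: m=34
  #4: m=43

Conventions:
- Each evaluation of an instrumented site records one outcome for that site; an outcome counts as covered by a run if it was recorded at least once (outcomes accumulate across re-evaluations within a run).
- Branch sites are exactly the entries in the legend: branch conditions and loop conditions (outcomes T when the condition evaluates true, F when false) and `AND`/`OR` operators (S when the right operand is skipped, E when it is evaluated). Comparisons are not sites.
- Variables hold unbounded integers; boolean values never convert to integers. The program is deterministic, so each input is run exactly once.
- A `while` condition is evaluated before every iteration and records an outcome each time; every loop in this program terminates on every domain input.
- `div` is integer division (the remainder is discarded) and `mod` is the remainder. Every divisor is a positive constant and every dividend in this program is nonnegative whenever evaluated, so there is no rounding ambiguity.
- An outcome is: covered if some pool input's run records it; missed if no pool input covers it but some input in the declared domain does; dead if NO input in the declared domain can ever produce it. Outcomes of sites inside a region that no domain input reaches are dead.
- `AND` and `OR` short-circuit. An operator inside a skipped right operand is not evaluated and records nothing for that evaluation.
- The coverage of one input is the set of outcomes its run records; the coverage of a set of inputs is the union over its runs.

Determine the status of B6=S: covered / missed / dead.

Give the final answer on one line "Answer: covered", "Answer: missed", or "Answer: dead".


no pool input records B6=S
checking all 47 inputs in the declared domain: B6=S is never recorded -> dead
Answer: dead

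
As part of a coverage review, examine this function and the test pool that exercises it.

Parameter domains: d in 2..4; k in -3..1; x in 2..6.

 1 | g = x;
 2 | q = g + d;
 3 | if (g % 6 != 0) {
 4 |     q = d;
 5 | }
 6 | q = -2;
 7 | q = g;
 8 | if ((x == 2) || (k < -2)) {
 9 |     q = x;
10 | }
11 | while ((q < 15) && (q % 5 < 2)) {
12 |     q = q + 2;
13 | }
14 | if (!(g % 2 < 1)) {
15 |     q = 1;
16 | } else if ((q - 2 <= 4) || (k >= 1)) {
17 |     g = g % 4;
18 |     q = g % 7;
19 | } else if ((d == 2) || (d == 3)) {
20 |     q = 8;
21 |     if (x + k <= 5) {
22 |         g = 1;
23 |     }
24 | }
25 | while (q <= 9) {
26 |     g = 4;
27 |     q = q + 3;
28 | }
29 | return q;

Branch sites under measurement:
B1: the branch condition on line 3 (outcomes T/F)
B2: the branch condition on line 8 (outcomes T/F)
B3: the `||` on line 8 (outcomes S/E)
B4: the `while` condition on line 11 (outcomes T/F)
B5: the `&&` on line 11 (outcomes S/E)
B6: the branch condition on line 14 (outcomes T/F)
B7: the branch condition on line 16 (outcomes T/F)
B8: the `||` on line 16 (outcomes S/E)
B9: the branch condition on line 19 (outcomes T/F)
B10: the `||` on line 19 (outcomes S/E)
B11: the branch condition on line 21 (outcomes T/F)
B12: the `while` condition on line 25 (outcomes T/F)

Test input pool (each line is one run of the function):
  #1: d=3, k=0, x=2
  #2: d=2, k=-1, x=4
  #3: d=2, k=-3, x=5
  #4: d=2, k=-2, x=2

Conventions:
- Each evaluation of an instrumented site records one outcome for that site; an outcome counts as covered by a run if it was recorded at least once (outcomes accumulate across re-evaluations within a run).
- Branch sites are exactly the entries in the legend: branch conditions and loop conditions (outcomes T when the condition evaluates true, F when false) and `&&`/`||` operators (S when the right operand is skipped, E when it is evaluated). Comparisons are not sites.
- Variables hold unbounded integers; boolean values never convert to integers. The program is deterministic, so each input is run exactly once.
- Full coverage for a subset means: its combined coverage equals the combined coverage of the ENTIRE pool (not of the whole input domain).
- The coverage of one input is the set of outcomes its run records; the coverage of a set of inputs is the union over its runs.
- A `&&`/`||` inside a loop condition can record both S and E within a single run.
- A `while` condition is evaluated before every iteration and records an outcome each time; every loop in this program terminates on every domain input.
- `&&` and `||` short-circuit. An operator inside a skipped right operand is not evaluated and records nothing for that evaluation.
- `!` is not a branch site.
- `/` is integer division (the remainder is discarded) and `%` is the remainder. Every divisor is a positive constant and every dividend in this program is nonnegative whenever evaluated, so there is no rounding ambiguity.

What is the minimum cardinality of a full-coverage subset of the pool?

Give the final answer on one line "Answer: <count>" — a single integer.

test 1 (d=3, k=0, x=2) fires B1->T, B3->S, B2->T, B5->E, B4->F, B6->F, B8->S, B7->T, B12->T, B12->T, B12->T, B12->F; hits B1=T, B2=T, B3=S, B4=F, B5=E, B6=F, B7=T, B8=S, B12=T, B12=F
test 2 (d=2, k=-1, x=4) fires B1->T, B3->E, B2->F, B5->E, B4->F, B6->F, B8->S, B7->T, B12->T, B12->T, B12->T, B12->T, B12->F; hits B1=T, B2=F, B3=E, B4=F, B5=E, B6=F, B7=T, B8=S, B12=T, B12=F
test 3 (d=2, k=-3, x=5) fires B1->T, B3->E, B2->T, B5->E, B4->T, B5->E, B4->F, B6->T, B12->T, B12->T, B12->T, B12->F; hits B1=T, B2=T, B3=E, B4=T, B4=F, B5=E, B6=T, B12=T, B12=F
test 4 (d=2, k=-2, x=2) fires B1->T, B3->S, B2->T, B5->E, B4->F, B6->F, B8->S, B7->T, B12->T, B12->T, B12->T, B12->F; hits B1=T, B2=T, B3=S, B4=F, B5=E, B6=F, B7=T, B8=S, B12=T, B12=F
together the pool reaches 14 outcomes: B1=T, B2=T, B2=F, B3=S, B3=E, B4=T, B4=F, B5=E, B6=T, B6=F, B7=T, B8=S, B12=T, B12=F
no size-1 subset reaches all 14 outcomes (best union: 10/14)
no size-2 subset reaches all 14 outcomes (best union: 13/14)
inputs {1, 2, 3} (size 3) cover everything; no size-3 subset with a lexicographically smaller index list covers all 14

Answer: 3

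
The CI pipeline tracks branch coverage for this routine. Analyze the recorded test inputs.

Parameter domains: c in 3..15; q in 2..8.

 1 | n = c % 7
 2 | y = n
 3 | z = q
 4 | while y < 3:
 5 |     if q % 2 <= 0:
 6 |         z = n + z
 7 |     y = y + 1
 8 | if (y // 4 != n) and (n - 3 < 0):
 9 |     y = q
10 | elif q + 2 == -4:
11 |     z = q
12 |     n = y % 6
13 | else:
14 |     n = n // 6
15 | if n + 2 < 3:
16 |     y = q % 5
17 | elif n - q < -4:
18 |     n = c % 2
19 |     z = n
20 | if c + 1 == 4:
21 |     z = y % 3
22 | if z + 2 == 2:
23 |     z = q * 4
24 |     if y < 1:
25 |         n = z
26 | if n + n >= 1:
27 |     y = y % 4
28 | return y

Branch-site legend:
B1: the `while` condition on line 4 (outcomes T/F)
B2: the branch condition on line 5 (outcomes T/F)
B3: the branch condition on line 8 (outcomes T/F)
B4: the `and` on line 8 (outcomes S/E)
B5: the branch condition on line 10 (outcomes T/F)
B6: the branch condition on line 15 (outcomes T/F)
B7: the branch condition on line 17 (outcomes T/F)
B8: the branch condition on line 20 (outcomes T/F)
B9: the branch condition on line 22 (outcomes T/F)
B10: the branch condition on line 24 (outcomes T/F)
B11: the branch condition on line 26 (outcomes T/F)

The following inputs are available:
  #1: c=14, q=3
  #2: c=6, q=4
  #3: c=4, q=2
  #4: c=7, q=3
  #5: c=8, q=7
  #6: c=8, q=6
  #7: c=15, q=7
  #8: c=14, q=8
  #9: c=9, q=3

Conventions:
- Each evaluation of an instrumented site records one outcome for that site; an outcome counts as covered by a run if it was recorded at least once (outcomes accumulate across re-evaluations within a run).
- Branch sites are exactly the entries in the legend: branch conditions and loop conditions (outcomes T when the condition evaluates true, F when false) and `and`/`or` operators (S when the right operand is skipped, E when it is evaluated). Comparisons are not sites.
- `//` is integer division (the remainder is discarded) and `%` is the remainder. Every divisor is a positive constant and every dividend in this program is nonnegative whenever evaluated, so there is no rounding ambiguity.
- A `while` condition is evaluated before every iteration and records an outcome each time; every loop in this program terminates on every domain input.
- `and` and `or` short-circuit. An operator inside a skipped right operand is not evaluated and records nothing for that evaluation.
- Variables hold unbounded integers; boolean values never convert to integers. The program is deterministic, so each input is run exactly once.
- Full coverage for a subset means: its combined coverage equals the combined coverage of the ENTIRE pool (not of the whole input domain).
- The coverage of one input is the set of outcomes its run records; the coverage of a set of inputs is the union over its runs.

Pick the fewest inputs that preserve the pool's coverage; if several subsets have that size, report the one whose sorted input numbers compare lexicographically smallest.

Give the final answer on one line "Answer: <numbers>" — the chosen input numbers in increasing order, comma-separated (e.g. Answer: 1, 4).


input #1 (c=14, q=3): covers B1=T, B1=F, B2=F, B3=F, B4=S, B5=F, B6=T, B8=F, B9=F, B11=F
input #2 (c=6, q=4): covers B1=F, B3=F, B4=E, B5=F, B6=F, B7=F, B8=F, B9=F, B11=T
input #3 (c=4, q=2): covers B1=F, B3=F, B4=E, B5=F, B6=T, B8=F, B9=F, B11=F
input #4 (c=7, q=3): covers B1=T, B1=F, B2=F, B3=F, B4=S, B5=F, B6=T, B8=F, B9=F, B11=F
input #5 (c=8, q=7): covers B1=T, B1=F, B2=F, B3=T, B4=E, B6=F, B7=T, B8=F, B9=T, B10=F, B11=F
input #6 (c=8, q=6): covers B1=T, B1=F, B2=T, B3=T, B4=E, B6=F, B7=T, B8=F, B9=T, B10=F, B11=F
input #7 (c=15, q=7): covers B1=T, B1=F, B2=F, B3=T, B4=E, B6=F, B7=T, B8=F, B9=F, B11=T
input #8 (c=14, q=8): covers B1=T, B1=F, B2=T, B3=F, B4=S, B5=F, B6=T, B8=F, B9=F, B11=F
input #9 (c=9, q=3): covers B1=T, B1=F, B2=F, B3=T, B4=E, B6=F, B7=F, B8=F, B9=F, B11=T
union over all inputs: B1=T, B1=F, B2=T, B2=F, B3=T, B3=F, B4=S, B4=E, B5=F, B6=T, B6=F, B7=T, B7=F, B8=F, B9=T, B9=F, B10=F, B11=T, B11=F (19 outcomes)
every size-1 subset falls short of the 19 outcomes (best: 11/19)
every size-2 subset falls short of the 19 outcomes (best: 17/19)
inputs {1, 2, 6} (size 3) cover everything; no size-3 subset with a lexicographically smaller index list covers all 19
Answer: 1, 2, 6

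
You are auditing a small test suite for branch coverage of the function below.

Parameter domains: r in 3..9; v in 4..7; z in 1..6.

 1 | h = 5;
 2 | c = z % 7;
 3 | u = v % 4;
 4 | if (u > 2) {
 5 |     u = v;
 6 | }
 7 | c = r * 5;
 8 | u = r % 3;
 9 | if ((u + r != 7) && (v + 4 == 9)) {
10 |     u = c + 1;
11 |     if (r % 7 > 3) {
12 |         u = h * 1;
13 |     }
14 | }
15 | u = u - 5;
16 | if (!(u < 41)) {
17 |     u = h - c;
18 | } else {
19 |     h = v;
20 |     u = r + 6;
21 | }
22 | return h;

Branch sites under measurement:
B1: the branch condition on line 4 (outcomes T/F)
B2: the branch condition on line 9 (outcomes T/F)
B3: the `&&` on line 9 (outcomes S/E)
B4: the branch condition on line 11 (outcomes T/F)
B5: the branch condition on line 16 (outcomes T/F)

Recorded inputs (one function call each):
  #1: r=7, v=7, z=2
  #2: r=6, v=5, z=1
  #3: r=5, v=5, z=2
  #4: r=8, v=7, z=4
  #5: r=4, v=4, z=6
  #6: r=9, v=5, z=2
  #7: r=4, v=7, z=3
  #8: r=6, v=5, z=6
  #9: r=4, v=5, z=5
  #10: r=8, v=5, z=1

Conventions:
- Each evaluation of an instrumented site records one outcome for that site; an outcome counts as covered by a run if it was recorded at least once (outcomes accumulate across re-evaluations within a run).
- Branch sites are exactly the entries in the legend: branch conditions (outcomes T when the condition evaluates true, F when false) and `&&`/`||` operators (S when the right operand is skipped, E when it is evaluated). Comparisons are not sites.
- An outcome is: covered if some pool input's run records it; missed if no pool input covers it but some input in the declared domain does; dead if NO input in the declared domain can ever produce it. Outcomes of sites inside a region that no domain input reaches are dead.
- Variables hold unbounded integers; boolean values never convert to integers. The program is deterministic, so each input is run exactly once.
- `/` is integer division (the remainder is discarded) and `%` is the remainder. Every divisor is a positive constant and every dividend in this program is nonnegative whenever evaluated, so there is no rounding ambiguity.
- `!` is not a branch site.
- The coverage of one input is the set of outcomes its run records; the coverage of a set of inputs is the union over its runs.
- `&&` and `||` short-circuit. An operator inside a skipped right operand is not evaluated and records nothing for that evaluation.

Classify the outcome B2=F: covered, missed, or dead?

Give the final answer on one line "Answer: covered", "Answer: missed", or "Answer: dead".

B2=F is recorded by pool input(s) 1, 3, 4, 5, 7 -> covered

Answer: covered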